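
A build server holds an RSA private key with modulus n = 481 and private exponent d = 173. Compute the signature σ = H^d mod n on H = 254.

H^2 ≡ 254^2 = 64516 ≡ 62
H^4 ≡ 62^2 = 3844 ≡ 477
H^8 ≡ 477^2 = 227529 ≡ 16
H^16 ≡ 16^2 = 256
H^32 ≡ 256^2 = 65536 ≡ 120
H^64 ≡ 120^2 = 14400 ≡ 451
H^128 ≡ 451^2 = 203401 ≡ 419
173 = 128 + 32 + 8 + 4 + 1, so H^173 ≡ 419·120·16·477·254 ≡ 76 (mod 481)

76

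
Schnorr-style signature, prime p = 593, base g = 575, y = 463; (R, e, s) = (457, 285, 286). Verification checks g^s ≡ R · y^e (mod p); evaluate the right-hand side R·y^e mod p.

76

463^2 = 214369 ≡ 296
463^4 ≡ 296^2 = 87616 ≡ 445
463^8 ≡ 445^2 = 198025 ≡ 556
463^16 ≡ 556^2 = 309136 ≡ 183
463^32 ≡ 183^2 = 33489 ≡ 281
463^64 ≡ 281^2 = 78961 ≡ 92
463^128 ≡ 92^2 = 8464 ≡ 162
463^256 ≡ 162^2 = 26244 ≡ 152
285 = 256 + 16 + 8 + 4 + 1, so 463^285 ≡ 152·183·556·445·463 ≡ 575 (mod 593)
R · y^e ≡ 457·575 = 262775 ≡ 76 (mod 593)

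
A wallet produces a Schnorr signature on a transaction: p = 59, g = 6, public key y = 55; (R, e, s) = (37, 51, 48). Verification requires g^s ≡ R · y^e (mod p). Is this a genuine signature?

g^s mod p:
6^2 = 36
6^4 ≡ 36^2 = 1296 ≡ 57
6^8 ≡ 57^2 = 3249 ≡ 4
6^16 ≡ 4^2 = 16
6^32 ≡ 16^2 = 256 ≡ 20
48 = 32 + 16, so 6^48 ≡ 20·16 ≡ 25 (mod 59)
R · y^e mod p:
55^2 = 3025 ≡ 16
55^4 ≡ 16^2 = 256 ≡ 20
55^8 ≡ 20^2 = 400 ≡ 46
55^16 ≡ 46^2 = 2116 ≡ 51
55^32 ≡ 51^2 = 2601 ≡ 5
51 = 32 + 16 + 2 + 1, so 55^51 ≡ 5·51·16·55 ≡ 23 (mod 59)
37·23 = 851 ≡ 25 (mod 59)
25 ≡ 25 (mod 59); signature holds.

genuine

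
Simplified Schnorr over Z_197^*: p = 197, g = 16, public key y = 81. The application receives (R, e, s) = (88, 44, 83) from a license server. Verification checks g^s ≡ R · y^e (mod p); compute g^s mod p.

16^2 = 256 ≡ 59
16^4 ≡ 59^2 = 3481 ≡ 132
16^8 ≡ 132^2 = 17424 ≡ 88
16^16 ≡ 88^2 = 7744 ≡ 61
16^32 ≡ 61^2 = 3721 ≡ 175
16^64 ≡ 175^2 = 30625 ≡ 90
83 = 64 + 16 + 2 + 1, so 16^83 ≡ 90·61·59·16 ≡ 81 (mod 197)

81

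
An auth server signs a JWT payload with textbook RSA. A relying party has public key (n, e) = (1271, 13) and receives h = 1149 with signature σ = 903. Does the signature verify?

σ^2 ≡ 903^2 = 815409 ≡ 698
σ^4 ≡ 698^2 = 487204 ≡ 411
σ^8 ≡ 411^2 = 168921 ≡ 1149
13 = 8 + 4 + 1, so σ^13 ≡ 1149·411·903 ≡ 1149 (mod 1271)
σ^13 mod 1271 = 1149 matches h.

verifies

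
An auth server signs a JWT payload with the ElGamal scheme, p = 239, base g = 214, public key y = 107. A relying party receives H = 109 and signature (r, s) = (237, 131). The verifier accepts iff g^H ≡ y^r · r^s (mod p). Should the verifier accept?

Left side g^H mod p:
214^2 = 45796 ≡ 147
214^4 ≡ 147^2 = 21609 ≡ 99
214^8 ≡ 99^2 = 9801 ≡ 2
214^16 ≡ 2^2 = 4
214^32 ≡ 4^2 = 16
214^64 ≡ 16^2 = 256 ≡ 17
109 = 64 + 32 + 8 + 4 + 1, so 214^109 ≡ 17·16·2·99·214 ≡ 126 (mod 239)
Right side y^r · r^s mod p:
107^2 = 11449 ≡ 216
107^4 ≡ 216^2 = 46656 ≡ 51
107^8 ≡ 51^2 = 2601 ≡ 211
107^16 ≡ 211^2 = 44521 ≡ 67
107^32 ≡ 67^2 = 4489 ≡ 187
107^64 ≡ 187^2 = 34969 ≡ 75
107^128 ≡ 75^2 = 5625 ≡ 128
237 = 128 + 64 + 32 + 8 + 4 + 1, so 107^237 ≡ 128·75·187·211·51·107 ≡ 172 (mod 239)
237^2 = 56169 ≡ 4
237^4 ≡ 4^2 = 16
237^8 ≡ 16^2 = 256 ≡ 17
237^16 ≡ 17^2 = 289 ≡ 50
237^32 ≡ 50^2 = 2500 ≡ 110
237^64 ≡ 110^2 = 12100 ≡ 150
237^128 ≡ 150^2 = 22500 ≡ 34
131 = 128 + 2 + 1, so 237^131 ≡ 34·4·237 ≡ 206 (mod 239)
172·206 = 35432 ≡ 60 (mod 239)
126 ≠ 60, so verification fails.

reject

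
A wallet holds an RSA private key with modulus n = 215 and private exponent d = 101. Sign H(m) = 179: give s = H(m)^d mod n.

209

(H(m))^2 ≡ 179^2 = 32041 ≡ 6
(H(m))^4 ≡ 6^2 = 36
(H(m))^8 ≡ 36^2 = 1296 ≡ 6
(H(m))^16 ≡ 6^2 = 36
(H(m))^32 ≡ 36^2 = 1296 ≡ 6
(H(m))^64 ≡ 6^2 = 36
101 = 64 + 32 + 4 + 1, so (H(m))^101 ≡ 36·6·36·179 ≡ 209 (mod 215)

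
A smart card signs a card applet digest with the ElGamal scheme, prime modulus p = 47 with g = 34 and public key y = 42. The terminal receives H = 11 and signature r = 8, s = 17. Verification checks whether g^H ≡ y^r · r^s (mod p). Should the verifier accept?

accept

Left side g^H mod p:
34^11 mod 47 = 21
Right side y^r · r^s mod p:
42^8 mod 47 = 8
8^17 mod 47 = 32
8·32 = 256 ≡ 21 (mod 47)
21 ≡ 21 (mod 47), so the signature is genuine.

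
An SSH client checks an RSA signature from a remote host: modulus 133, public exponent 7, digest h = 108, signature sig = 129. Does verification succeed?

Squares mod 133: sig^1≡129, sig^2≡16, sig^4≡123
7 = 4 + 2 + 1, so sig^7 ≡ 123·16·129 ≡ 108 (mod 133)
sig^7 mod 133 = 108 matches h.

passes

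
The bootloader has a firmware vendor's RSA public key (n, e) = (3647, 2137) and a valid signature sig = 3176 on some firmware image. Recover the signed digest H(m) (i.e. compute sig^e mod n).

sig^2 ≡ 3176^2 = 10086976 ≡ 3021
sig^4 ≡ 3021^2 = 9126441 ≡ 1647
sig^8 ≡ 1647^2 = 2712609 ≡ 2888
sig^16 ≡ 2888^2 = 8340544 ≡ 3502
sig^32 ≡ 3502^2 = 12264004 ≡ 2790
sig^64 ≡ 2790^2 = 7784100 ≡ 1402
sig^128 ≡ 1402^2 = 1965604 ≡ 3518
sig^256 ≡ 3518^2 = 12376324 ≡ 2053
sig^512 ≡ 2053^2 = 4214809 ≡ 2524
sig^1024 ≡ 2524^2 = 6370576 ≡ 2914
sig^2048 ≡ 2914^2 = 8491396 ≡ 1180
2137 = 2048 + 64 + 16 + 8 + 1, so sig^2137 ≡ 1180·1402·3502·2888·3176 ≡ 1321 (mod 3647)

1321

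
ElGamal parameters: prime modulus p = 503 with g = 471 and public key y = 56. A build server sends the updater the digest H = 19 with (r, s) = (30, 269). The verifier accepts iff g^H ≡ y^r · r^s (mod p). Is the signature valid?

valid

Left side g^H mod p:
471^2 = 221841 ≡ 18
471^4 ≡ 18^2 = 324
471^8 ≡ 324^2 = 104976 ≡ 352
471^16 ≡ 352^2 = 123904 ≡ 166
19 = 16 + 2 + 1, so 471^19 ≡ 166·18·471 ≡ 457 (mod 503)
Right side y^r · r^s mod p:
56^2 = 3136 ≡ 118
56^4 ≡ 118^2 = 13924 ≡ 343
56^8 ≡ 343^2 = 117649 ≡ 450
56^16 ≡ 450^2 = 202500 ≡ 294
30 = 16 + 8 + 4 + 2, so 56^30 ≡ 294·450·343·118 ≡ 59 (mod 503)
30^2 = 900 ≡ 397
30^4 ≡ 397^2 = 157609 ≡ 170
30^8 ≡ 170^2 = 28900 ≡ 229
30^16 ≡ 229^2 = 52441 ≡ 129
30^32 ≡ 129^2 = 16641 ≡ 42
30^64 ≡ 42^2 = 1764 ≡ 255
30^128 ≡ 255^2 = 65025 ≡ 138
30^256 ≡ 138^2 = 19044 ≡ 433
269 = 256 + 8 + 4 + 1, so 30^269 ≡ 433·229·170·30 ≡ 93 (mod 503)
59·93 = 5487 ≡ 457 (mod 503)
457 ≡ 457 (mod 503), so the signature is genuine.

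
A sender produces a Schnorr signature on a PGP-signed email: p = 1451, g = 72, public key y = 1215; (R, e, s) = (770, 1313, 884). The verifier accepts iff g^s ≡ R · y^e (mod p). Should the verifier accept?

accept

g^s mod p:
72^2 = 5184 ≡ 831
72^4 ≡ 831^2 = 690561 ≡ 1336
72^8 ≡ 1336^2 = 1784896 ≡ 166
72^16 ≡ 166^2 = 27556 ≡ 1438
72^32 ≡ 1438^2 = 2067844 ≡ 169
72^64 ≡ 169^2 = 28561 ≡ 992
72^128 ≡ 992^2 = 984064 ≡ 286
72^256 ≡ 286^2 = 81796 ≡ 540
72^512 ≡ 540^2 = 291600 ≡ 1400
884 = 512 + 256 + 64 + 32 + 16 + 4, so 72^884 ≡ 1400·540·992·169·1438·1336 ≡ 820 (mod 1451)
R · y^e mod p:
1215^2 = 1476225 ≡ 558
1215^4 ≡ 558^2 = 311364 ≡ 850
1215^8 ≡ 850^2 = 722500 ≡ 1353
1215^16 ≡ 1353^2 = 1830609 ≡ 898
1215^32 ≡ 898^2 = 806404 ≡ 1099
1215^64 ≡ 1099^2 = 1207801 ≡ 569
1215^128 ≡ 569^2 = 323761 ≡ 188
1215^256 ≡ 188^2 = 35344 ≡ 520
1215^512 ≡ 520^2 = 270400 ≡ 514
1215^1024 ≡ 514^2 = 264196 ≡ 114
1313 = 1024 + 256 + 32 + 1, so 1215^1313 ≡ 114·520·1099·1215 ≡ 1339 (mod 1451)
770·1339 = 1031030 ≡ 820 (mod 1451)
820 ≡ 820 (mod 1451); signature holds.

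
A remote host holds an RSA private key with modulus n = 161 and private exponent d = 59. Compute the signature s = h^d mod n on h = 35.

105

h^2 ≡ 35^2 = 1225 ≡ 98
h^4 ≡ 98^2 = 9604 ≡ 105
h^8 ≡ 105^2 = 11025 ≡ 77
h^16 ≡ 77^2 = 5929 ≡ 133
h^32 ≡ 133^2 = 17689 ≡ 140
59 = 32 + 16 + 8 + 2 + 1, so h^59 ≡ 140·133·77·98·35 ≡ 105 (mod 161)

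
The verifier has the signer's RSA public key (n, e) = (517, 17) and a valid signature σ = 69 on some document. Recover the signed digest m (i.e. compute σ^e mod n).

295

Squares mod 517: σ^1≡69, σ^2≡108, σ^4≡290, σ^8≡346, σ^16≡289
17 = 16 + 1, so σ^17 ≡ 289·69 ≡ 295 (mod 517)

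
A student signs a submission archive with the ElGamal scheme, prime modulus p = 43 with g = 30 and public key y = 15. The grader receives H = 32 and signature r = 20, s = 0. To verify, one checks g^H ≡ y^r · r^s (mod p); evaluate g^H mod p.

Squares mod 43: 30^1≡30, 30^2≡40, 30^4≡9, 30^8≡38, 30^16≡25, 30^32≡23
30^32 ≡ 23 (mod 43)

23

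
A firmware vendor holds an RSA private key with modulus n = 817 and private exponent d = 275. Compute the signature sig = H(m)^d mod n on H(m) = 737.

724

(H(m))^2 ≡ 737^2 = 543169 ≡ 681
(H(m))^4 ≡ 681^2 = 463761 ≡ 522
(H(m))^8 ≡ 522^2 = 272484 ≡ 423
(H(m))^16 ≡ 423^2 = 178929 ≡ 6
(H(m))^32 ≡ 6^2 = 36
(H(m))^64 ≡ 36^2 = 1296 ≡ 479
(H(m))^128 ≡ 479^2 = 229441 ≡ 681
(H(m))^256 ≡ 681^2 = 463761 ≡ 522
275 = 256 + 16 + 2 + 1, so (H(m))^275 ≡ 522·6·681·737 ≡ 724 (mod 817)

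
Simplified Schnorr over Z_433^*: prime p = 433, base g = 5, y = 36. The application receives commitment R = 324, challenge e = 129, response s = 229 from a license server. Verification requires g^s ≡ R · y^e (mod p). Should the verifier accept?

reject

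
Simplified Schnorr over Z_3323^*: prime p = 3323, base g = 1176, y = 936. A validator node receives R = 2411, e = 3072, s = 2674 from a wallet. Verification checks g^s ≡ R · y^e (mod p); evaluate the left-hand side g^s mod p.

1516

1176^2 = 1382976 ≡ 608
1176^4 ≡ 608^2 = 369664 ≡ 811
1176^8 ≡ 811^2 = 657721 ≡ 3090
1176^16 ≡ 3090^2 = 9548100 ≡ 1121
1176^32 ≡ 1121^2 = 1256641 ≡ 547
1176^64 ≡ 547^2 = 299209 ≡ 139
1176^128 ≡ 139^2 = 19321 ≡ 2706
1176^256 ≡ 2706^2 = 7322436 ≡ 1867
1176^512 ≡ 1867^2 = 3485689 ≡ 3185
1176^1024 ≡ 3185^2 = 10144225 ≡ 2429
1176^2048 ≡ 2429^2 = 5900041 ≡ 1716
2674 = 2048 + 512 + 64 + 32 + 16 + 2, so 1176^2674 ≡ 1716·3185·139·547·1121·608 ≡ 1516 (mod 3323)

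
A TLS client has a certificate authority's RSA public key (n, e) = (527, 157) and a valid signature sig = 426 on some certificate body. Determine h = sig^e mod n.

sig^2 ≡ 426^2 = 181476 ≡ 188
sig^4 ≡ 188^2 = 35344 ≡ 35
sig^8 ≡ 35^2 = 1225 ≡ 171
sig^16 ≡ 171^2 = 29241 ≡ 256
sig^32 ≡ 256^2 = 65536 ≡ 188
sig^64 ≡ 188^2 = 35344 ≡ 35
sig^128 ≡ 35^2 = 1225 ≡ 171
157 = 128 + 16 + 8 + 4 + 1, so sig^157 ≡ 171·256·171·35·426 ≡ 494 (mod 527)

494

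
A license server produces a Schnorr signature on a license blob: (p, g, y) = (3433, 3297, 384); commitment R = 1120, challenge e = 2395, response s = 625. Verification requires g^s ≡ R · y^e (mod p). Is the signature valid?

g^s mod p:
3297^2 = 10870209 ≡ 1331
3297^4 ≡ 1331^2 = 1771561 ≡ 133
3297^8 ≡ 133^2 = 17689 ≡ 524
3297^16 ≡ 524^2 = 274576 ≡ 3369
3297^32 ≡ 3369^2 = 11350161 ≡ 663
3297^64 ≡ 663^2 = 439569 ≡ 145
3297^128 ≡ 145^2 = 21025 ≡ 427
3297^256 ≡ 427^2 = 182329 ≡ 380
3297^512 ≡ 380^2 = 144400 ≡ 214
625 = 512 + 64 + 32 + 16 + 1, so 3297^625 ≡ 214·145·663·3369·3297 ≡ 1072 (mod 3433)
R · y^e mod p:
384^2 = 147456 ≡ 3270
384^4 ≡ 3270^2 = 10692900 ≡ 2538
384^8 ≡ 2538^2 = 6441444 ≡ 1136
384^16 ≡ 1136^2 = 1290496 ≡ 3121
384^32 ≡ 3121^2 = 9740641 ≡ 1220
384^64 ≡ 1220^2 = 1488400 ≡ 1911
384^128 ≡ 1911^2 = 3651921 ≡ 2642
384^256 ≡ 2642^2 = 6980164 ≡ 875
384^512 ≡ 875^2 = 765625 ≡ 66
384^1024 ≡ 66^2 = 4356 ≡ 923
384^2048 ≡ 923^2 = 851929 ≡ 545
2395 = 2048 + 256 + 64 + 16 + 8 + 2 + 1, so 384^2395 ≡ 545·875·1911·3121·1136·3270·384 ≡ 50 (mod 3433)
1120·50 = 56000 ≡ 1072 (mod 3433)
1072 ≡ 1072 (mod 3433); signature holds.

valid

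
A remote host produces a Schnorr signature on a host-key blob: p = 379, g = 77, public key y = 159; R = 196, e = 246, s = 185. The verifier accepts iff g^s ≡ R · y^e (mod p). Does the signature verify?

verifies

g^s mod p:
77^2 = 5929 ≡ 244
77^4 ≡ 244^2 = 59536 ≡ 33
77^8 ≡ 33^2 = 1089 ≡ 331
77^16 ≡ 331^2 = 109561 ≡ 30
77^32 ≡ 30^2 = 900 ≡ 142
77^64 ≡ 142^2 = 20164 ≡ 77
77^128 ≡ 77^2 = 5929 ≡ 244
185 = 128 + 32 + 16 + 8 + 1, so 77^185 ≡ 244·142·30·331·77 ≡ 23 (mod 379)
R · y^e mod p:
159^2 = 25281 ≡ 267
159^4 ≡ 267^2 = 71289 ≡ 37
159^8 ≡ 37^2 = 1369 ≡ 232
159^16 ≡ 232^2 = 53824 ≡ 6
159^32 ≡ 6^2 = 36
159^64 ≡ 36^2 = 1296 ≡ 159
159^128 ≡ 159^2 = 25281 ≡ 267
246 = 128 + 64 + 32 + 16 + 4 + 2, so 159^246 ≡ 267·159·36·6·37·267 ≡ 91 (mod 379)
196·91 = 17836 ≡ 23 (mod 379)
23 ≡ 23 (mod 379); signature holds.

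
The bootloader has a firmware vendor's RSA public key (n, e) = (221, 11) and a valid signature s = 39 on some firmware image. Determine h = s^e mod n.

130

s^2 ≡ 39^2 = 1521 ≡ 195
s^4 ≡ 195^2 = 38025 ≡ 13
s^8 ≡ 13^2 = 169
11 = 8 + 2 + 1, so s^11 ≡ 169·195·39 ≡ 130 (mod 221)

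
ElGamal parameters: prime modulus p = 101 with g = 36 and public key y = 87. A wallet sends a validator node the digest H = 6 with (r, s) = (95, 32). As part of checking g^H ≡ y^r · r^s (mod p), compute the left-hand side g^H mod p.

36

36^2 = 1296 ≡ 84
36^4 ≡ 84^2 = 7056 ≡ 87
6 = 4 + 2, so 36^6 ≡ 87·84 ≡ 36 (mod 101)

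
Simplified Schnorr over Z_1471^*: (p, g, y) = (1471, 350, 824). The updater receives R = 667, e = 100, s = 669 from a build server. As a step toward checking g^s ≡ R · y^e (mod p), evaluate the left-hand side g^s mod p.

350^669 mod 1471 = 1425

1425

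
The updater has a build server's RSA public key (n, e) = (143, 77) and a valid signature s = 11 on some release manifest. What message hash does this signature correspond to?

s^2 ≡ 11^2 = 121
s^4 ≡ 121^2 = 14641 ≡ 55
s^8 ≡ 55^2 = 3025 ≡ 22
s^16 ≡ 22^2 = 484 ≡ 55
s^32 ≡ 55^2 = 3025 ≡ 22
s^64 ≡ 22^2 = 484 ≡ 55
77 = 64 + 8 + 4 + 1, so s^77 ≡ 55·22·55·11 ≡ 33 (mod 143)

33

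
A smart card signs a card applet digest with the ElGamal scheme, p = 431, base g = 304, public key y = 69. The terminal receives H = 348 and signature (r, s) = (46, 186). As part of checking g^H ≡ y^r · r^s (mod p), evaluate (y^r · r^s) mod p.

49

69^2 = 4761 ≡ 20
69^4 ≡ 20^2 = 400
69^8 ≡ 400^2 = 160000 ≡ 99
69^16 ≡ 99^2 = 9801 ≡ 319
69^32 ≡ 319^2 = 101761 ≡ 45
46 = 32 + 8 + 4 + 2, so 69^46 ≡ 45·99·400·20 ≡ 179 (mod 431)
46^2 = 2116 ≡ 392
46^4 ≡ 392^2 = 153664 ≡ 228
46^8 ≡ 228^2 = 51984 ≡ 264
46^16 ≡ 264^2 = 69696 ≡ 305
46^32 ≡ 305^2 = 93025 ≡ 360
46^64 ≡ 360^2 = 129600 ≡ 300
46^128 ≡ 300^2 = 90000 ≡ 352
186 = 128 + 32 + 16 + 8 + 2, so 46^186 ≡ 352·360·305·264·392 ≡ 347 (mod 431)
y^r · r^s ≡ 179·347 = 62113 ≡ 49 (mod 431)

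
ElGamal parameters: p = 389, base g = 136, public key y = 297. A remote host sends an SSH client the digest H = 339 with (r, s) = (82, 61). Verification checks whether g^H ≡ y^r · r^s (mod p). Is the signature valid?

valid

Left side g^H mod p:
136^339 mod 389 = 300
Right side y^r · r^s mod p:
297^82 mod 389 = 287
82^61 mod 389 = 203
287·203 = 58261 ≡ 300 (mod 389)
300 ≡ 300 (mod 389), so the signature is genuine.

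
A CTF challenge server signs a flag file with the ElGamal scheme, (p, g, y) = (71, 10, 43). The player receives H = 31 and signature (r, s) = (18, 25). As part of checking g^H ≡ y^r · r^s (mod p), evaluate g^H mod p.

58

Squares mod 71: 10^1≡10, 10^2≡29, 10^4≡60, 10^8≡50, 10^16≡15
31 = 16 + 8 + 4 + 2 + 1, so 10^31 ≡ 15·50·60·29·10 ≡ 58 (mod 71)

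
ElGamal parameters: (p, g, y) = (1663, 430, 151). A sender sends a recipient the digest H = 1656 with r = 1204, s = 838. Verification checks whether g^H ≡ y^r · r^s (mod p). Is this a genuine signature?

genuine

Left side g^H mod p:
430^2 = 184900 ≡ 307
430^4 ≡ 307^2 = 94249 ≡ 1121
430^8 ≡ 1121^2 = 1256641 ≡ 1076
430^16 ≡ 1076^2 = 1157776 ≡ 328
430^32 ≡ 328^2 = 107584 ≡ 1152
430^64 ≡ 1152^2 = 1327104 ≡ 30
430^128 ≡ 30^2 = 900
430^256 ≡ 900^2 = 810000 ≡ 119
430^512 ≡ 119^2 = 14161 ≡ 857
430^1024 ≡ 857^2 = 734449 ≡ 1066
1656 = 1024 + 512 + 64 + 32 + 16 + 8, so 430^1656 ≡ 1066·857·30·1152·328·1076 ≡ 1433 (mod 1663)
Right side y^r · r^s mod p:
151^2 = 22801 ≡ 1182
151^4 ≡ 1182^2 = 1397124 ≡ 204
151^8 ≡ 204^2 = 41616 ≡ 41
151^16 ≡ 41^2 = 1681 ≡ 18
151^32 ≡ 18^2 = 324
151^64 ≡ 324^2 = 104976 ≡ 207
151^128 ≡ 207^2 = 42849 ≡ 1274
151^256 ≡ 1274^2 = 1623076 ≡ 1651
151^512 ≡ 1651^2 = 2725801 ≡ 144
151^1024 ≡ 144^2 = 20736 ≡ 780
1204 = 1024 + 128 + 32 + 16 + 4, so 151^1204 ≡ 780·1274·324·18·204 ≡ 548 (mod 1663)
1204^2 = 1449616 ≡ 1143
1204^4 ≡ 1143^2 = 1306449 ≡ 994
1204^8 ≡ 994^2 = 988036 ≡ 214
1204^16 ≡ 214^2 = 45796 ≡ 895
1204^32 ≡ 895^2 = 801025 ≡ 1122
1204^64 ≡ 1122^2 = 1258884 ≡ 1656
1204^128 ≡ 1656^2 = 2742336 ≡ 49
1204^256 ≡ 49^2 = 2401 ≡ 738
1204^512 ≡ 738^2 = 544644 ≡ 843
838 = 512 + 256 + 64 + 4 + 2, so 1204^838 ≡ 843·738·1656·994·1143 ≡ 649 (mod 1663)
548·649 = 355652 ≡ 1433 (mod 1663)
1433 ≡ 1433 (mod 1663), so the signature is genuine.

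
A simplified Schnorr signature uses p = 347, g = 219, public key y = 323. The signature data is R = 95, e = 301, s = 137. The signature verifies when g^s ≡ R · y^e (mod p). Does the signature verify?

g^s mod p:
219^2 = 47961 ≡ 75
219^4 ≡ 75^2 = 5625 ≡ 73
219^8 ≡ 73^2 = 5329 ≡ 124
219^16 ≡ 124^2 = 15376 ≡ 108
219^32 ≡ 108^2 = 11664 ≡ 213
219^64 ≡ 213^2 = 45369 ≡ 259
219^128 ≡ 259^2 = 67081 ≡ 110
137 = 128 + 8 + 1, so 219^137 ≡ 110·124·219 ≡ 184 (mod 347)
R · y^e mod p:
323^2 = 104329 ≡ 229
323^4 ≡ 229^2 = 52441 ≡ 44
323^8 ≡ 44^2 = 1936 ≡ 201
323^16 ≡ 201^2 = 40401 ≡ 149
323^32 ≡ 149^2 = 22201 ≡ 340
323^64 ≡ 340^2 = 115600 ≡ 49
323^128 ≡ 49^2 = 2401 ≡ 319
323^256 ≡ 319^2 = 101761 ≡ 90
301 = 256 + 32 + 8 + 4 + 1, so 323^301 ≡ 90·340·201·44·323 ≡ 319 (mod 347)
95·319 = 30305 ≡ 116 (mod 347)
184 ≠ 116; the check fails.

does not verify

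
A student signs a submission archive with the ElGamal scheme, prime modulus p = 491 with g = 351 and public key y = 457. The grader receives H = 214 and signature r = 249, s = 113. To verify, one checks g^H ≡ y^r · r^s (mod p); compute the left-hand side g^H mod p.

429

Squares mod 491: 351^1≡351, 351^2≡451, 351^4≡127, 351^8≡417, 351^16≡75, 351^32≡224, 351^64≡94, 351^128≡489
214 = 128 + 64 + 16 + 4 + 2, so 351^214 ≡ 489·94·75·127·451 ≡ 429 (mod 491)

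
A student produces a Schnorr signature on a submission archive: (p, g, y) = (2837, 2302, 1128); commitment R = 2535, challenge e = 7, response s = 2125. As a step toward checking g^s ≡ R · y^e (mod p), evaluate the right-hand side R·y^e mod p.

391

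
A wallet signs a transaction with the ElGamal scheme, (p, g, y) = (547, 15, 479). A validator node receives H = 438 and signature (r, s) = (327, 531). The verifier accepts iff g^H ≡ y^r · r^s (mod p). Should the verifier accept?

accept

Left side g^H mod p:
15^438 mod 547 = 458
Right side y^r · r^s mod p:
479^327 mod 547 = 44
327^531 mod 547 = 85
44·85 = 3740 ≡ 458 (mod 547)
458 ≡ 458 (mod 547), so the signature is genuine.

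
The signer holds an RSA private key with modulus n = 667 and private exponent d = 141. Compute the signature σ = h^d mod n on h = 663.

286

Squares mod 667: h^1≡663, h^2≡16, h^4≡256, h^8≡170, h^16≡219, h^32≡604, h^64≡634, h^128≡422
141 = 128 + 8 + 4 + 1, so h^141 ≡ 422·170·256·663 ≡ 286 (mod 667)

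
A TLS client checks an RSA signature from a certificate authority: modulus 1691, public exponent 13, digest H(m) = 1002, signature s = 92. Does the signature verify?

s^2 ≡ 92^2 = 8464 ≡ 9
s^4 ≡ 9^2 = 81
s^8 ≡ 81^2 = 6561 ≡ 1488
13 = 8 + 4 + 1, so s^13 ≡ 1488·81·92 ≡ 689 (mod 1691)
s^13 mod 1691 = 689, but H(m) = 1002.

does not verify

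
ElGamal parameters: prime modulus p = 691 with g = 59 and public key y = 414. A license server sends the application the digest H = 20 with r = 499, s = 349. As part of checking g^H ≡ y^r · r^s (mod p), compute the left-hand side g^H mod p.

34

59^2 = 3481 ≡ 26
59^4 ≡ 26^2 = 676
59^8 ≡ 676^2 = 456976 ≡ 225
59^16 ≡ 225^2 = 50625 ≡ 182
20 = 16 + 4, so 59^20 ≡ 182·676 ≡ 34 (mod 691)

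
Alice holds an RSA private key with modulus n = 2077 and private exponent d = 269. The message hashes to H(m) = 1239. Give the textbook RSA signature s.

(H(m))^2 ≡ 1239^2 = 1535121 ≡ 218
(H(m))^4 ≡ 218^2 = 47524 ≡ 1830
(H(m))^8 ≡ 1830^2 = 3348900 ≡ 776
(H(m))^16 ≡ 776^2 = 602176 ≡ 1923
(H(m))^32 ≡ 1923^2 = 3697929 ≡ 869
(H(m))^64 ≡ 869^2 = 755161 ≡ 1210
(H(m))^128 ≡ 1210^2 = 1464100 ≡ 1892
(H(m))^256 ≡ 1892^2 = 3579664 ≡ 993
269 = 256 + 8 + 4 + 1, so (H(m))^269 ≡ 993·776·1830·1239 ≡ 1363 (mod 2077)

1363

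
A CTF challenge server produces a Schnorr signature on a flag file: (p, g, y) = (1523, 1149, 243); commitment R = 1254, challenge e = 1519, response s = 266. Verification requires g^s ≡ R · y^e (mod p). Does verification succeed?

g^s mod p:
1149^266 mod 1523 = 379
R · y^e mod p:
243^1519 mod 1523 = 995
1254·995 = 1247730 ≡ 393 (mod 1523)
379 ≠ 393; the check fails.

fails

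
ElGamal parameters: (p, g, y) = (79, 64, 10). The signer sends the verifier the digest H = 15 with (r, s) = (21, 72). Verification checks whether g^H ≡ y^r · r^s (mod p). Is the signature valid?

valid

Left side g^H mod p:
64^2 = 4096 ≡ 67
64^4 ≡ 67^2 = 4489 ≡ 65
64^8 ≡ 65^2 = 4225 ≡ 38
15 = 8 + 4 + 2 + 1, so 64^15 ≡ 38·65·67·64 ≡ 67 (mod 79)
Right side y^r · r^s mod p:
10^2 = 100 ≡ 21
10^4 ≡ 21^2 = 441 ≡ 46
10^8 ≡ 46^2 = 2116 ≡ 62
10^16 ≡ 62^2 = 3844 ≡ 52
21 = 16 + 4 + 1, so 10^21 ≡ 52·46·10 ≡ 62 (mod 79)
21^2 = 441 ≡ 46
21^4 ≡ 46^2 = 2116 ≡ 62
21^8 ≡ 62^2 = 3844 ≡ 52
21^16 ≡ 52^2 = 2704 ≡ 18
21^32 ≡ 18^2 = 324 ≡ 8
21^64 ≡ 8^2 = 64
72 = 64 + 8, so 21^72 ≡ 64·52 ≡ 10 (mod 79)
62·10 = 620 ≡ 67 (mod 79)
67 ≡ 67 (mod 79), so the signature is genuine.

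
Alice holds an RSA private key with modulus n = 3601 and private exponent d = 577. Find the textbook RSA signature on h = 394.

394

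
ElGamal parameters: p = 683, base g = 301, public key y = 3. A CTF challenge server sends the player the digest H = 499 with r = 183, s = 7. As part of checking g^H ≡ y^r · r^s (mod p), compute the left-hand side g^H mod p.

303

301^2 = 90601 ≡ 445
301^4 ≡ 445^2 = 198025 ≡ 638
301^8 ≡ 638^2 = 407044 ≡ 659
301^16 ≡ 659^2 = 434281 ≡ 576
301^32 ≡ 576^2 = 331776 ≡ 521
301^64 ≡ 521^2 = 271441 ≡ 290
301^128 ≡ 290^2 = 84100 ≡ 91
301^256 ≡ 91^2 = 8281 ≡ 85
499 = 256 + 128 + 64 + 32 + 16 + 2 + 1, so 301^499 ≡ 85·91·290·521·576·445·301 ≡ 303 (mod 683)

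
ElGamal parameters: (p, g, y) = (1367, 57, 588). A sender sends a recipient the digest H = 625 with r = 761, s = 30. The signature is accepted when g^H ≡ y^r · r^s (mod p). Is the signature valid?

Left side g^H mod p:
57^2 = 3249 ≡ 515
57^4 ≡ 515^2 = 265225 ≡ 27
57^8 ≡ 27^2 = 729
57^16 ≡ 729^2 = 531441 ≡ 1045
57^32 ≡ 1045^2 = 1092025 ≡ 1159
57^64 ≡ 1159^2 = 1343281 ≡ 887
57^128 ≡ 887^2 = 786769 ≡ 744
57^256 ≡ 744^2 = 553536 ≡ 1268
57^512 ≡ 1268^2 = 1607824 ≡ 232
625 = 512 + 64 + 32 + 16 + 1, so 57^625 ≡ 232·887·1159·1045·57 ≡ 1039 (mod 1367)
Right side y^r · r^s mod p:
588^2 = 345744 ≡ 1260
588^4 ≡ 1260^2 = 1587600 ≡ 513
588^8 ≡ 513^2 = 263169 ≡ 705
588^16 ≡ 705^2 = 497025 ≡ 804
588^32 ≡ 804^2 = 646416 ≡ 1192
588^64 ≡ 1192^2 = 1420864 ≡ 551
588^128 ≡ 551^2 = 303601 ≡ 127
588^256 ≡ 127^2 = 16129 ≡ 1092
588^512 ≡ 1092^2 = 1192464 ≡ 440
761 = 512 + 128 + 64 + 32 + 16 + 8 + 1, so 588^761 ≡ 440·127·551·1192·804·705·588 ≡ 1315 (mod 1367)
761^2 = 579121 ≡ 880
761^4 ≡ 880^2 = 774400 ≡ 678
761^8 ≡ 678^2 = 459684 ≡ 372
761^16 ≡ 372^2 = 138384 ≡ 317
30 = 16 + 8 + 4 + 2, so 761^30 ≡ 317·372·678·880 ≡ 414 (mod 1367)
1315·414 = 544410 ≡ 344 (mod 1367)
1039 ≠ 344, so verification fails.

invalid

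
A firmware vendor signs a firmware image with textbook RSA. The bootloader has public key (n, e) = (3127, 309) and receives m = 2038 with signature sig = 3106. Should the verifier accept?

reject

sig^2 ≡ 3106^2 = 9647236 ≡ 441
sig^4 ≡ 441^2 = 194481 ≡ 607
sig^8 ≡ 607^2 = 368449 ≡ 2590
sig^16 ≡ 2590^2 = 6708100 ≡ 685
sig^32 ≡ 685^2 = 469225 ≡ 175
sig^64 ≡ 175^2 = 30625 ≡ 2482
sig^128 ≡ 2482^2 = 6160324 ≡ 134
sig^256 ≡ 134^2 = 17956 ≡ 2321
309 = 256 + 32 + 16 + 4 + 1, so sig^309 ≡ 2321·175·685·607·3106 ≡ 72 (mod 3127)
The recovered value 72 does not match the digest 2038.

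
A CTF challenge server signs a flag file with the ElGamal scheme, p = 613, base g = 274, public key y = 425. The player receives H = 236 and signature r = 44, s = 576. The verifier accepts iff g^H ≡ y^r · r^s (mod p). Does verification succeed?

Left side g^H mod p:
274^2 = 75076 ≡ 290
274^4 ≡ 290^2 = 84100 ≡ 119
274^8 ≡ 119^2 = 14161 ≡ 62
274^16 ≡ 62^2 = 3844 ≡ 166
274^32 ≡ 166^2 = 27556 ≡ 584
274^64 ≡ 584^2 = 341056 ≡ 228
274^128 ≡ 228^2 = 51984 ≡ 492
236 = 128 + 64 + 32 + 8 + 4, so 274^236 ≡ 492·228·584·62·119 ≡ 75 (mod 613)
Right side y^r · r^s mod p:
425^2 = 180625 ≡ 403
425^4 ≡ 403^2 = 162409 ≡ 577
425^8 ≡ 577^2 = 332929 ≡ 70
425^16 ≡ 70^2 = 4900 ≡ 609
425^32 ≡ 609^2 = 370881 ≡ 16
44 = 32 + 8 + 4, so 425^44 ≡ 16·70·577 ≡ 138 (mod 613)
44^2 = 1936 ≡ 97
44^4 ≡ 97^2 = 9409 ≡ 214
44^8 ≡ 214^2 = 45796 ≡ 434
44^16 ≡ 434^2 = 188356 ≡ 165
44^32 ≡ 165^2 = 27225 ≡ 253
44^64 ≡ 253^2 = 64009 ≡ 257
44^128 ≡ 257^2 = 66049 ≡ 458
44^256 ≡ 458^2 = 209764 ≡ 118
44^512 ≡ 118^2 = 13924 ≡ 438
576 = 512 + 64, so 44^576 ≡ 438·257 ≡ 387 (mod 613)
138·387 = 53406 ≡ 75 (mod 613)
75 ≡ 75 (mod 613), so the signature is genuine.

passes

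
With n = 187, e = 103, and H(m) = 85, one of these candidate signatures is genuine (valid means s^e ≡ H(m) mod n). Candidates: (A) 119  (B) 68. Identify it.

Candidate A: 119^2 = 14161 ≡ 136; 119^4 ≡ 136^2 = 18496 ≡ 170; 119^8 ≡ 170^2 = 28900 ≡ 102; 119^16 ≡ 102^2 = 10404 ≡ 119; 119^32 ≡ 119^2 = 14161 ≡ 136; 119^64 ≡ 136^2 = 18496 ≡ 170; 103 = 64 + 32 + 4 + 2 + 1, so 119^103 ≡ 170·136·170·136·119 ≡ 102 (mod 187)
Candidate B: 68^2 = 4624 ≡ 136; 68^4 ≡ 136^2 = 18496 ≡ 170; 68^8 ≡ 170^2 = 28900 ≡ 102; 68^16 ≡ 102^2 = 10404 ≡ 119; 68^32 ≡ 119^2 = 14161 ≡ 136; 68^64 ≡ 136^2 = 18496 ≡ 170; 103 = 64 + 32 + 4 + 2 + 1, so 68^103 ≡ 170·136·170·136·68 ≡ 85 (mod 187)
  → matches H(m) = 85

B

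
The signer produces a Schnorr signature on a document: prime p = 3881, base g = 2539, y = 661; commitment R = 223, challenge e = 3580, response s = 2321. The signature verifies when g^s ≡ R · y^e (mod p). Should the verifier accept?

g^s mod p:
2539^2 = 6446521 ≡ 180
2539^4 ≡ 180^2 = 32400 ≡ 1352
2539^8 ≡ 1352^2 = 1827904 ≡ 3834
2539^16 ≡ 3834^2 = 14699556 ≡ 2209
2539^32 ≡ 2209^2 = 4879681 ≡ 1264
2539^64 ≡ 1264^2 = 1597696 ≡ 2605
2539^128 ≡ 2605^2 = 6786025 ≡ 2037
2539^256 ≡ 2037^2 = 4149369 ≡ 580
2539^512 ≡ 580^2 = 336400 ≡ 2634
2539^1024 ≡ 2634^2 = 6937956 ≡ 2609
2539^2048 ≡ 2609^2 = 6806881 ≡ 3488
2321 = 2048 + 256 + 16 + 1, so 2539^2321 ≡ 3488·580·2209·2539 ≡ 912 (mod 3881)
R · y^e mod p:
661^2 = 436921 ≡ 2249
661^4 ≡ 2249^2 = 5058001 ≡ 1058
661^8 ≡ 1058^2 = 1119364 ≡ 1636
661^16 ≡ 1636^2 = 2676496 ≡ 2487
661^32 ≡ 2487^2 = 6185169 ≡ 2736
661^64 ≡ 2736^2 = 7485696 ≡ 3128
661^128 ≡ 3128^2 = 9784384 ≡ 383
661^256 ≡ 383^2 = 146689 ≡ 3092
661^512 ≡ 3092^2 = 9560464 ≡ 1561
661^1024 ≡ 1561^2 = 2436721 ≡ 3334
661^2048 ≡ 3334^2 = 11115556 ≡ 372
3580 = 2048 + 1024 + 256 + 128 + 64 + 32 + 16 + 8 + 4, so 661^3580 ≡ 372·3334·3092·383·3128·2736·2487·1636·1058 ≡ 431 (mod 3881)
223·431 = 96113 ≡ 2969 (mod 3881)
912 ≠ 2969; the check fails.

reject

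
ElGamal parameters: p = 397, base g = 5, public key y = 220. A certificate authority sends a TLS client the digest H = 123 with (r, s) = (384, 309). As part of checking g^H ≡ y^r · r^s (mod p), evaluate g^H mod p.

311

Squares mod 397: 5^1≡5, 5^2≡25, 5^4≡228, 5^8≡374, 5^16≡132, 5^32≡353, 5^64≡348
123 = 64 + 32 + 16 + 8 + 2 + 1, so 5^123 ≡ 348·353·132·374·25·5 ≡ 311 (mod 397)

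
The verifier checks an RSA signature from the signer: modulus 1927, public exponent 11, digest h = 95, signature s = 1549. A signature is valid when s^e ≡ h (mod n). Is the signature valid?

s^11 mod 1927 = 255
The recovered value 255 does not match the digest 95.

invalid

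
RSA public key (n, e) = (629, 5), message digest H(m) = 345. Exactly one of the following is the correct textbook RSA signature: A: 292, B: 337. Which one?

A

Candidate A: 292^2 = 85264 ≡ 349; 292^4 ≡ 349^2 = 121801 ≡ 404; 5 = 4 + 1, so 292^5 ≡ 404·292 ≡ 345 (mod 629)
  → matches H(m) = 345
Candidate B: 337^2 = 113569 ≡ 349; 337^4 ≡ 349^2 = 121801 ≡ 404; 5 = 4 + 1, so 337^5 ≡ 404·337 ≡ 284 (mod 629)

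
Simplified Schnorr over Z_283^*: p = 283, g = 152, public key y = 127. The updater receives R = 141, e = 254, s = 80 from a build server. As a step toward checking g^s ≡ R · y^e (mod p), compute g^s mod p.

152^2 = 23104 ≡ 181
152^4 ≡ 181^2 = 32761 ≡ 216
152^8 ≡ 216^2 = 46656 ≡ 244
152^16 ≡ 244^2 = 59536 ≡ 106
152^32 ≡ 106^2 = 11236 ≡ 199
152^64 ≡ 199^2 = 39601 ≡ 264
80 = 64 + 16, so 152^80 ≡ 264·106 ≡ 250 (mod 283)

250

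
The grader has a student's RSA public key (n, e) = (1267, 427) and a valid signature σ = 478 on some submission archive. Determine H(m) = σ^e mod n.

681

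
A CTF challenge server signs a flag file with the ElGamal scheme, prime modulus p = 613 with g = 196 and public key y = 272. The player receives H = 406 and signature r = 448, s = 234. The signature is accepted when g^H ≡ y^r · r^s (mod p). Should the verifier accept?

Left side g^H mod p:
196^2 = 38416 ≡ 410
196^4 ≡ 410^2 = 168100 ≡ 138
196^8 ≡ 138^2 = 19044 ≡ 41
196^16 ≡ 41^2 = 1681 ≡ 455
196^32 ≡ 455^2 = 207025 ≡ 444
196^64 ≡ 444^2 = 197136 ≡ 363
196^128 ≡ 363^2 = 131769 ≡ 587
196^256 ≡ 587^2 = 344569 ≡ 63
406 = 256 + 128 + 16 + 4 + 2, so 196^406 ≡ 63·587·455·138·410 ≡ 257 (mod 613)
Right side y^r · r^s mod p:
272^2 = 73984 ≡ 424
272^4 ≡ 424^2 = 179776 ≡ 167
272^8 ≡ 167^2 = 27889 ≡ 304
272^16 ≡ 304^2 = 92416 ≡ 466
272^32 ≡ 466^2 = 217156 ≡ 154
272^64 ≡ 154^2 = 23716 ≡ 422
272^128 ≡ 422^2 = 178084 ≡ 314
272^256 ≡ 314^2 = 98596 ≡ 516
448 = 256 + 128 + 64, so 272^448 ≡ 516·314·422 ≡ 108 (mod 613)
448^2 = 200704 ≡ 253
448^4 ≡ 253^2 = 64009 ≡ 257
448^8 ≡ 257^2 = 66049 ≡ 458
448^16 ≡ 458^2 = 209764 ≡ 118
448^32 ≡ 118^2 = 13924 ≡ 438
448^64 ≡ 438^2 = 191844 ≡ 588
448^128 ≡ 588^2 = 345744 ≡ 12
234 = 128 + 64 + 32 + 8 + 2, so 448^234 ≡ 12·588·438·458·253 ≡ 585 (mod 613)
108·585 = 63180 ≡ 41 (mod 613)
257 ≠ 41, so verification fails.

reject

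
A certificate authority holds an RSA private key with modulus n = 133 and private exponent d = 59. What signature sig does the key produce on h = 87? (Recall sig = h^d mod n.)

Squares mod 133: h^1≡87, h^2≡121, h^4≡11, h^8≡121, h^16≡11, h^32≡121
59 = 32 + 16 + 8 + 2 + 1, so h^59 ≡ 121·11·121·121·87 ≡ 26 (mod 133)

26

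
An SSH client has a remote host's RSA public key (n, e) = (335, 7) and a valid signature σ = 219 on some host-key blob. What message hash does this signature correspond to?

Squares mod 335: σ^1≡219, σ^2≡56, σ^4≡121
7 = 4 + 2 + 1, so σ^7 ≡ 121·56·219 ≡ 229 (mod 335)

229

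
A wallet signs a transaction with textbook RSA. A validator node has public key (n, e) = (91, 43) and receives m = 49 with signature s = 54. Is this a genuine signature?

s^2 ≡ 54^2 = 2916 ≡ 4
s^4 ≡ 4^2 = 16
s^8 ≡ 16^2 = 256 ≡ 74
s^16 ≡ 74^2 = 5476 ≡ 16
s^32 ≡ 16^2 = 256 ≡ 74
43 = 32 + 8 + 2 + 1, so s^43 ≡ 74·74·4·54 ≡ 89 (mod 91)
89 ≠ 49, so verification fails.

forged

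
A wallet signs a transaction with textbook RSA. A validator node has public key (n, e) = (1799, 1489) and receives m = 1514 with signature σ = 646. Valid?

σ^2 ≡ 646^2 = 417316 ≡ 1747
σ^4 ≡ 1747^2 = 3052009 ≡ 905
σ^8 ≡ 905^2 = 819025 ≡ 480
σ^16 ≡ 480^2 = 230400 ≡ 128
σ^32 ≡ 128^2 = 16384 ≡ 193
σ^64 ≡ 193^2 = 37249 ≡ 1269
σ^128 ≡ 1269^2 = 1610361 ≡ 256
σ^256 ≡ 256^2 = 65536 ≡ 772
σ^512 ≡ 772^2 = 595984 ≡ 515
σ^1024 ≡ 515^2 = 265225 ≡ 772
1489 = 1024 + 256 + 128 + 64 + 16 + 1, so σ^1489 ≡ 772·772·256·1269·128·646 ≡ 1514 (mod 1799)
σ^1489 mod 1799 = 1514 matches m.

yes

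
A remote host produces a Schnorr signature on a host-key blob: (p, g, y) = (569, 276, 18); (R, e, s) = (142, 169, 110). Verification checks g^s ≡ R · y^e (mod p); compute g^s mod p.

25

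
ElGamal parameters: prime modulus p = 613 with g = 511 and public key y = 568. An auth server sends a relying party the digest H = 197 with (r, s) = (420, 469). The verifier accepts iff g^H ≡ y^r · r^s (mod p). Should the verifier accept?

reject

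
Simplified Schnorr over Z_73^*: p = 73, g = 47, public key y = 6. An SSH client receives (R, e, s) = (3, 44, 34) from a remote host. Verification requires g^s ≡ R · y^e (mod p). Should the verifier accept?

accept

g^s mod p:
47^2 = 2209 ≡ 19
47^4 ≡ 19^2 = 361 ≡ 69
47^8 ≡ 69^2 = 4761 ≡ 16
47^16 ≡ 16^2 = 256 ≡ 37
47^32 ≡ 37^2 = 1369 ≡ 55
34 = 32 + 2, so 47^34 ≡ 55·19 ≡ 23 (mod 73)
R · y^e mod p:
6^2 = 36
6^4 ≡ 36^2 = 1296 ≡ 55
6^8 ≡ 55^2 = 3025 ≡ 32
6^16 ≡ 32^2 = 1024 ≡ 2
6^32 ≡ 2^2 = 4
44 = 32 + 8 + 4, so 6^44 ≡ 4·32·55 ≡ 32 (mod 73)
3·32 = 96 ≡ 23 (mod 73)
23 ≡ 23 (mod 73); signature holds.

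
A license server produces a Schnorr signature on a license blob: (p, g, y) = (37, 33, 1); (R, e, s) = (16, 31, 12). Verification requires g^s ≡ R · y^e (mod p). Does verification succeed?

g^s mod p:
33^2 = 1089 ≡ 16
33^4 ≡ 16^2 = 256 ≡ 34
33^8 ≡ 34^2 = 1156 ≡ 9
12 = 8 + 4, so 33^12 ≡ 9·34 ≡ 10 (mod 37)
R · y^e mod p:
1^2 = 1
1^4 ≡ 1^2 = 1
1^8 ≡ 1^2 = 1
1^16 ≡ 1^2 = 1
31 = 16 + 8 + 4 + 2 + 1, so 1^31 ≡ 1·1·1·1·1 ≡ 1 (mod 37)
16·1 = 16 ≡ 16 (mod 37)
10 ≠ 16; the check fails.

fails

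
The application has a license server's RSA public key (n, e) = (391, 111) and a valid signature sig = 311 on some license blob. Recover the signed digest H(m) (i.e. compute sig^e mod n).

Squares mod 391: sig^1≡311, sig^2≡144, sig^4≡13, sig^8≡169, sig^16≡18, sig^32≡324, sig^64≡188
111 = 64 + 32 + 8 + 4 + 2 + 1, so sig^111 ≡ 188·324·169·13·144·311 ≡ 58 (mod 391)

58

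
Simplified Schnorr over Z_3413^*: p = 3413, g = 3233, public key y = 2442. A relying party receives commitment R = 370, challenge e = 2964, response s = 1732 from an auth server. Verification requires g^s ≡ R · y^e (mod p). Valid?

g^s mod p:
3233^2 = 10452289 ≡ 1683
3233^4 ≡ 1683^2 = 2832489 ≡ 3112
3233^8 ≡ 3112^2 = 9684544 ≡ 1863
3233^16 ≡ 1863^2 = 3470769 ≡ 3161
3233^32 ≡ 3161^2 = 9991921 ≡ 2070
3233^64 ≡ 2070^2 = 4284900 ≡ 1585
3233^128 ≡ 1585^2 = 2512225 ≡ 257
3233^256 ≡ 257^2 = 66049 ≡ 1202
3233^512 ≡ 1202^2 = 1444804 ≡ 1105
3233^1024 ≡ 1105^2 = 1221025 ≡ 2584
1732 = 1024 + 512 + 128 + 64 + 4, so 3233^1732 ≡ 2584·1105·257·1585·3112 ≡ 1543 (mod 3413)
R · y^e mod p:
2442^2 = 5963364 ≡ 853
2442^4 ≡ 853^2 = 727609 ≡ 640
2442^8 ≡ 640^2 = 409600 ≡ 40
2442^16 ≡ 40^2 = 1600
2442^32 ≡ 1600^2 = 2560000 ≡ 250
2442^64 ≡ 250^2 = 62500 ≡ 1066
2442^128 ≡ 1066^2 = 1136356 ≡ 3240
2442^256 ≡ 3240^2 = 10497600 ≡ 2625
2442^512 ≡ 2625^2 = 6890625 ≡ 3191
2442^1024 ≡ 3191^2 = 10182481 ≡ 1502
2442^2048 ≡ 1502^2 = 2256004 ≡ 11
2964 = 2048 + 512 + 256 + 128 + 16 + 4, so 2442^2964 ≡ 11·3191·2625·3240·1600·640 ≡ 2701 (mod 3413)
370·2701 = 999370 ≡ 2774 (mod 3413)
1543 ≠ 2774; the check fails.

no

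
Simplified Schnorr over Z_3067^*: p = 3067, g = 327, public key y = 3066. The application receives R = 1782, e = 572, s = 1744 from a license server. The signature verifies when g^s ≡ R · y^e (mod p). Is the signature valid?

valid

g^s mod p:
327^2 = 106929 ≡ 2651
327^4 ≡ 2651^2 = 7027801 ≡ 1304
327^8 ≡ 1304^2 = 1700416 ≡ 1298
327^16 ≡ 1298^2 = 1684804 ≡ 1021
327^32 ≡ 1021^2 = 1042441 ≡ 2728
327^64 ≡ 2728^2 = 7441984 ≡ 1442
327^128 ≡ 1442^2 = 2079364 ≡ 3005
327^256 ≡ 3005^2 = 9030025 ≡ 777
327^512 ≡ 777^2 = 603729 ≡ 2597
327^1024 ≡ 2597^2 = 6744409 ≡ 76
1744 = 1024 + 512 + 128 + 64 + 16, so 327^1744 ≡ 76·2597·3005·1442·1021 ≡ 1782 (mod 3067)
R · y^e mod p:
3066^2 = 9400356 ≡ 1
3066^4 ≡ 1^2 = 1
3066^8 ≡ 1^2 = 1
3066^16 ≡ 1^2 = 1
3066^32 ≡ 1^2 = 1
3066^64 ≡ 1^2 = 1
3066^128 ≡ 1^2 = 1
3066^256 ≡ 1^2 = 1
3066^512 ≡ 1^2 = 1
572 = 512 + 32 + 16 + 8 + 4, so 3066^572 ≡ 1·1·1·1·1 ≡ 1 (mod 3067)
1782·1 = 1782 ≡ 1782 (mod 3067)
1782 ≡ 1782 (mod 3067); signature holds.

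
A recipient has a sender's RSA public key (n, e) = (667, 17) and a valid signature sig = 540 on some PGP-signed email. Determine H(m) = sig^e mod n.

sig^2 ≡ 540^2 = 291600 ≡ 121
sig^4 ≡ 121^2 = 14641 ≡ 634
sig^8 ≡ 634^2 = 401956 ≡ 422
sig^16 ≡ 422^2 = 178084 ≡ 662
17 = 16 + 1, so sig^17 ≡ 662·540 ≡ 635 (mod 667)

635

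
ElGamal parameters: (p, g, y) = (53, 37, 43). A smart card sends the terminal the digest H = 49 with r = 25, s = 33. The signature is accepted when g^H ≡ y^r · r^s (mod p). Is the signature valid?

invalid

Left side g^H mod p:
Squares mod 53: 37^1≡37, 37^2≡44, 37^4≡28, 37^8≡42, 37^16≡15, 37^32≡13
49 = 32 + 16 + 1, so 37^49 ≡ 13·15·37 ≡ 7 (mod 53)
Right side y^r · r^s mod p:
Squares mod 53: 43^1≡43, 43^2≡47, 43^4≡36, 43^8≡24, 43^16≡46
25 = 16 + 8 + 1, so 43^25 ≡ 46·24·43 ≡ 37 (mod 53)
Squares mod 53: 25^1≡25, 25^2≡42, 25^4≡15, 25^8≡13, 25^16≡10, 25^32≡47
33 = 32 + 1, so 25^33 ≡ 47·25 ≡ 9 (mod 53)
37·9 = 333 ≡ 15 (mod 53)
7 ≠ 15, so verification fails.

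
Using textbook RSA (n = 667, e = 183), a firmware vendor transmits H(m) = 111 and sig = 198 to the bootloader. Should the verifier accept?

accept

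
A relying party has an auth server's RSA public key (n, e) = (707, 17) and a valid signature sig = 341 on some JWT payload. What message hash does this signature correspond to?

353

Squares mod 707: sig^1≡341, sig^2≡333, sig^4≡597, sig^8≡81, sig^16≡198
17 = 16 + 1, so sig^17 ≡ 198·341 ≡ 353 (mod 707)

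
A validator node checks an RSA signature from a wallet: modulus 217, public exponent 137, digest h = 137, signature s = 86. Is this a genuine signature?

genuine

s^2 ≡ 86^2 = 7396 ≡ 18
s^4 ≡ 18^2 = 324 ≡ 107
s^8 ≡ 107^2 = 11449 ≡ 165
s^16 ≡ 165^2 = 27225 ≡ 100
s^32 ≡ 100^2 = 10000 ≡ 18
s^64 ≡ 18^2 = 324 ≡ 107
s^128 ≡ 107^2 = 11449 ≡ 165
137 = 128 + 8 + 1, so s^137 ≡ 165·165·86 ≡ 137 (mod 217)
Since 137 equals the digest 137, verification succeeds.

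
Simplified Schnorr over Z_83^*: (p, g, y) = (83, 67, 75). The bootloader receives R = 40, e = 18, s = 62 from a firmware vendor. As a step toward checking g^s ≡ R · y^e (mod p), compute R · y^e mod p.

4

Squares mod 83: 75^1≡75, 75^2≡64, 75^4≡29, 75^8≡11, 75^16≡38
18 = 16 + 2, so 75^18 ≡ 38·64 ≡ 25 (mod 83)
R · y^e ≡ 40·25 = 1000 ≡ 4 (mod 83)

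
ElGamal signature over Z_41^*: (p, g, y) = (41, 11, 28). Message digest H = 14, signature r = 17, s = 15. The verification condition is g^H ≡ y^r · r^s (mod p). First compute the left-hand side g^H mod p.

36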